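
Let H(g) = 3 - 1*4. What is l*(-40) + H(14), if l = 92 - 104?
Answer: 479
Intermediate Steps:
H(g) = -1 (H(g) = 3 - 4 = -1)
l = -12
l*(-40) + H(14) = -12*(-40) - 1 = 480 - 1 = 479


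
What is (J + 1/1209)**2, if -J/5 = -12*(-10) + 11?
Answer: 627096107236/1461681 ≈ 4.2902e+5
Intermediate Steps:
J = -655 (J = -5*(-12*(-10) + 11) = -5*(120 + 11) = -5*131 = -655)
(J + 1/1209)**2 = (-655 + 1/1209)**2 = (-791894/1209)**2 = 627096107236/1461681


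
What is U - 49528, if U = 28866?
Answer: -20662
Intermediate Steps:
U - 49528 = 28866 - 49528 = -20662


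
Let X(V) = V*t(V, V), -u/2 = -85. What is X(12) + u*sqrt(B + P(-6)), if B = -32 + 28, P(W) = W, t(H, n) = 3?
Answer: 36 + 170*I*sqrt(10) ≈ 36.0 + 537.59*I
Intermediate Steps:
u = 170 (u = -2*(-85) = 170)
B = -4
X(V) = 3*V (X(V) = V*3 = 3*V)
X(12) + u*sqrt(B + P(-6)) = 3*12 + 170*sqrt(-4 - 6) = 36 + 170*sqrt(-10) = 36 + 170*(I*sqrt(10)) = 36 + 170*I*sqrt(10)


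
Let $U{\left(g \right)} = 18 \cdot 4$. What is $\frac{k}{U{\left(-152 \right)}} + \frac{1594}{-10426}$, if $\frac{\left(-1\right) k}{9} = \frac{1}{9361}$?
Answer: $- \frac{59690949}{390391144} \approx -0.1529$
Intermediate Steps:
$U{\left(g \right)} = 72$
$k = - \frac{9}{9361} \approx -0.00096144$
$\frac{k}{U{\left(-152 \right)}} + \frac{1594}{-10426} = - \frac{9}{9361 \cdot 72} + \frac{1594}{-10426} = \left(- \frac{9}{9361}\right) \frac{1}{72} + 1594 \left(- \frac{1}{10426}\right) = - \frac{1}{74888} - \frac{797}{5213} = - \frac{59690949}{390391144}$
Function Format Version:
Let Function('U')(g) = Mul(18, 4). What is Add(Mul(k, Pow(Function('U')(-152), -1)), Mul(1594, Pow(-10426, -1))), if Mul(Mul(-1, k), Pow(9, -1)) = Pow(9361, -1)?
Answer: Rational(-59690949, 390391144) ≈ -0.15290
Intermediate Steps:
Function('U')(g) = 72
k = Rational(-9, 9361) (k = Mul(-9, Pow(9361, -1)) = Mul(-9, Rational(1, 9361)) = Rational(-9, 9361) ≈ -0.00096144)
Add(Mul(k, Pow(Function('U')(-152), -1)), Mul(1594, Pow(-10426, -1))) = Add(Mul(Rational(-9, 9361), Pow(72, -1)), Mul(1594, Pow(-10426, -1))) = Add(Mul(Rational(-9, 9361), Rational(1, 72)), Mul(1594, Rational(-1, 10426))) = Add(Rational(-1, 74888), Rational(-797, 5213)) = Rational(-59690949, 390391144)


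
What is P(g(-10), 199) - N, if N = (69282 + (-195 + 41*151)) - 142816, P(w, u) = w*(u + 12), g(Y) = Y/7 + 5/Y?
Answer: 939835/14 ≈ 67131.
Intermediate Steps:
g(Y) = 5/Y + Y/7 (g(Y) = Y*(⅐) + 5/Y = Y/7 + 5/Y = 5/Y + Y/7)
P(w, u) = w*(12 + u)
N = -67538 (N = (69282 + (-195 + 6191)) - 142816 = (69282 + 5996) - 142816 = 75278 - 142816 = -67538)
P(g(-10), 199) - N = (5/(-10) + (⅐)*(-10))*(12 + 199) - 1*(-67538) = (5*(-⅒) - 10/7)*211 + 67538 = (-½ - 10/7)*211 + 67538 = -27/14*211 + 67538 = -5697/14 + 67538 = 939835/14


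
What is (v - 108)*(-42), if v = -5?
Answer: 4746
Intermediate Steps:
(v - 108)*(-42) = (-5 - 108)*(-42) = -113*(-42) = 4746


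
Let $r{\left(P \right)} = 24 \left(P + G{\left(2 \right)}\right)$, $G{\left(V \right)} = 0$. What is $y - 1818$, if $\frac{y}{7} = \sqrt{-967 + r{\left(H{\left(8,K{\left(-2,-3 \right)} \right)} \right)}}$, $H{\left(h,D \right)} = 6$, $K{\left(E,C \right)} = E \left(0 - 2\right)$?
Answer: $-1818 + 7 i \sqrt{823} \approx -1818.0 + 200.82 i$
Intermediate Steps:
$K{\left(E,C \right)} = - 2 E$ ($K{\left(E,C \right)} = E \left(-2\right) = - 2 E$)
$r{\left(P \right)} = 24 P$ ($r{\left(P \right)} = 24 \left(P + 0\right) = 24 P$)
$y = 7 i \sqrt{823}$ ($y = 7 \sqrt{-967 + 24 \cdot 6} = 7 \sqrt{-967 + 144} = 7 \sqrt{-823} = 7 i \sqrt{823} \approx 200.82 i$)
$y - 1818 = 7 i \sqrt{823} - 1818 = -1818 + 7 i \sqrt{823}$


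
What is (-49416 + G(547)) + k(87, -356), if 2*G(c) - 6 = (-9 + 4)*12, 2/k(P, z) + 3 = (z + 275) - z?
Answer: -6724247/136 ≈ -49443.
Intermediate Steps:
k(P, z) = 1/136 (k(P, z) = 2/(-3 + ((z + 275) - z)) = 2/(-3 + ((275 + z) - z)) = 2/(-3 + 275) = 2/272 = 2*(1/272) = 1/136)
G(c) = -27 (G(c) = 3 + ((-9 + 4)*12)/2 = 3 + (-5*12)/2 = 3 + (½)*(-60) = 3 - 30 = -27)
(-49416 + G(547)) + k(87, -356) = (-49416 - 27) + 1/136 = -49443 + 1/136 = -6724247/136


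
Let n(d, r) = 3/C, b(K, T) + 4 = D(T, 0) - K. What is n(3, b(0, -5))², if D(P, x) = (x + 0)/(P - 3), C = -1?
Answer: 9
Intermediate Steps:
D(P, x) = x/(-3 + P)
b(K, T) = -4 - K (b(K, T) = -4 + (0/(-3 + T) - K) = -4 + (0 - K) = -4 - K)
n(d, r) = -3 (n(d, r) = 3/(-1) = 3*(-1) = -3)
n(3, b(0, -5))² = (-3)² = 9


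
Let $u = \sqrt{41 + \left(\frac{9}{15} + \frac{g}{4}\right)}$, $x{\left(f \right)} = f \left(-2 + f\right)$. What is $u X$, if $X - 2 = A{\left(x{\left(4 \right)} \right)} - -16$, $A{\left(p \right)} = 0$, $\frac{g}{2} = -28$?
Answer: $\frac{18 \sqrt{690}}{5} \approx 94.564$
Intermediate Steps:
$g = -56$ ($g = 2 \left(-28\right) = -56$)
$X = 18$ ($X = 2 + \left(0 - -16\right) = 2 + \left(0 + 16\right) = 2 + 16 = 18$)
$u = \frac{\sqrt{690}}{5}$ ($u = \sqrt{41 + \left(\frac{9}{15} - \frac{56}{4}\right)} = \sqrt{41 + \left(9 \cdot \frac{1}{15} - 14\right)} = \sqrt{41 + \left(\frac{3}{5} - 14\right)} = \sqrt{41 - \frac{67}{5}} = \sqrt{\frac{138}{5}} = \frac{\sqrt{690}}{5} \approx 5.2536$)
$u X = \frac{\sqrt{690}}{5} \cdot 18 = \frac{18 \sqrt{690}}{5}$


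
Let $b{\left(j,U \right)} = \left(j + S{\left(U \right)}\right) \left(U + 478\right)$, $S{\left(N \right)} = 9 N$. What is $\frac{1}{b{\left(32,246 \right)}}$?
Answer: $\frac{1}{1626104} \approx 6.1497 \cdot 10^{-7}$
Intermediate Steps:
$b{\left(j,U \right)} = \left(478 + U\right) \left(j + 9 U\right)$ ($b{\left(j,U \right)} = \left(j + 9 U\right) \left(U + 478\right) = \left(j + 9 U\right) \left(478 + U\right) = \left(478 + U\right) \left(j + 9 U\right)$)
$\frac{1}{b{\left(32,246 \right)}} = \frac{1}{9 \cdot 246^{2} + 478 \cdot 32 + 4302 \cdot 246 + 246 \cdot 32} = \frac{1}{9 \cdot 60516 + 15296 + 1058292 + 7872} = \frac{1}{544644 + 15296 + 1058292 + 7872} = \frac{1}{1626104}$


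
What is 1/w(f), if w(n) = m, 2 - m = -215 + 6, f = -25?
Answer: 1/211 ≈ 0.0047393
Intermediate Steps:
m = 211 (m = 2 - (-215 + 6) = 2 - 1*(-209) = 2 + 209 = 211)
w(n) = 211
1/w(f) = 1/211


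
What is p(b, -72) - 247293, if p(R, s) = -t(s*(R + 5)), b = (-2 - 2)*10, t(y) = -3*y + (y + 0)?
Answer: -242253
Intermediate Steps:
t(y) = -2*y (t(y) = -3*y + y = -2*y)
b = -40 (b = -4*10 = -40)
p(R, s) = 2*s*(5 + R) (p(R, s) = -(-2)*s*(R + 5) = -(-2)*s*(5 + R) = 2*s*(5 + R))
p(b, -72) - 247293 = 2*(-72)*(5 - 40) - 247293 = 2*(-72)*(-35) - 247293 = 5040 - 247293 = -242253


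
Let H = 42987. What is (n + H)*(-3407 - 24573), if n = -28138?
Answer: -415475020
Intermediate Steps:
(n + H)*(-3407 - 24573) = (-28138 + 42987)*(-3407 - 24573) = 14849*(-27980) = -415475020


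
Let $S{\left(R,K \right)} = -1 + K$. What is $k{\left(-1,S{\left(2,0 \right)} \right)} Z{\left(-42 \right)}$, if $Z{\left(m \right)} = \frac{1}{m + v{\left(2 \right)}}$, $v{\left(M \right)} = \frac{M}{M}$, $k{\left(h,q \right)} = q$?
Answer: $\frac{1}{41} \approx 0.02439$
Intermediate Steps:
$v{\left(M \right)} = 1$
$Z{\left(m \right)} = \frac{1}{1 + m}$ ($Z{\left(m \right)} = \frac{1}{m + 1} = \frac{1}{1 + m}$)
$k{\left(-1,S{\left(2,0 \right)} \right)} Z{\left(-42 \right)} = \frac{-1 + 0}{1 - 42} = - \frac{1}{-41} = \left(-1\right) \left(- \frac{1}{41}\right) = \frac{1}{41}$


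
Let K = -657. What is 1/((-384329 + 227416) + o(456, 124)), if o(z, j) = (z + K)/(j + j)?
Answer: -248/38914625 ≈ -6.3729e-6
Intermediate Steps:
o(z, j) = (-657 + z)/(2*j) (o(z, j) = (z - 657)/(j + j) = (-657 + z)/((2*j)) = (-657 + z)*(1/(2*j)) = (-657 + z)/(2*j))
1/((-384329 + 227416) + o(456, 124)) = 1/((-384329 + 227416) + (1/2)*(-657 + 456)/124) = 1/(-156913 + (1/2)*(1/124)*(-201)) = 1/(-156913 - 201/248) = 1/(-38914625/248) = -248/38914625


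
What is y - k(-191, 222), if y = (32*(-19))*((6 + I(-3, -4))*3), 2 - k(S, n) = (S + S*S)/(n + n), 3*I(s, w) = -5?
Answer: -1736987/222 ≈ -7824.3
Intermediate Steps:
I(s, w) = -5/3 (I(s, w) = (1/3)*(-5) = -5/3)
k(S, n) = 2 - (S + S**2)/(2*n) (k(S, n) = 2 - (S + S*S)/(n + n) = 2 - (S + S**2)/(2*n))
y = -7904 (y = (32*(-19))*((6 - 5/3)*3) = -7904*3/3 = -608*13 = -7904)
y - k(-191, 222) = -7904 - (-1*(-191) - 1*(-191)**2 + 4*222)/(2*222) = -7904 - (191 - 1*36481 + 888)/(2*222) = -7904 - (191 - 36481 + 888)/(2*222) = -7904 - (-35402)/(2*222) = -7904 - 1*(-17701/222) = -7904 + 17701/222 = -1736987/222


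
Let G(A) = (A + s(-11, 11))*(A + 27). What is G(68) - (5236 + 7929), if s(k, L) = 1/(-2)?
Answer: -13505/2 ≈ -6752.5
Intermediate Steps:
s(k, L) = -½
G(A) = (27 + A)*(-½ + A) (G(A) = (A - ½)*(A + 27) = (-½ + A)*(27 + A) = (27 + A)*(-½ + A))
G(68) - (5236 + 7929) = (-27/2 + 68² + (53/2)*68) - (5236 + 7929) = (-27/2 + 4624 + 1802) - 1*13165 = 12825/2 - 13165 = -13505/2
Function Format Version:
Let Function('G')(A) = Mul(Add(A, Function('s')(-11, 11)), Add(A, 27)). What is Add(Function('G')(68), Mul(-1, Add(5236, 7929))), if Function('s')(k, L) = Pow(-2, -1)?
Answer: Rational(-13505, 2) ≈ -6752.5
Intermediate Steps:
Function('s')(k, L) = Rational(-1, 2)
Function('G')(A) = Mul(Add(27, A), Add(Rational(-1, 2), A)) (Function('G')(A) = Mul(Add(A, Rational(-1, 2)), Add(A, 27)) = Mul(Add(Rational(-1, 2), A), Add(27, A)) = Mul(Add(27, A), Add(Rational(-1, 2), A)))
Add(Function('G')(68), Mul(-1, Add(5236, 7929))) = Add(Add(Rational(-27, 2), Pow(68, 2), Mul(Rational(53, 2), 68)), Mul(-1, Add(5236, 7929))) = Add(Add(Rational(-27, 2), 4624, 1802), Mul(-1, 13165)) = Add(Rational(12825, 2), -13165) = Rational(-13505, 2)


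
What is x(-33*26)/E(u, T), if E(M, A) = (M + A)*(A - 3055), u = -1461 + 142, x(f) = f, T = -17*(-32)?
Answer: -286/648675 ≈ -0.00044090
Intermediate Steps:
T = 544
u = -1319
E(M, A) = (-3055 + A)*(A + M) (E(M, A) = (A + M)*(-3055 + A) = (-3055 + A)*(A + M))
x(-33*26)/E(u, T) = (-33*26)/(544² - 3055*544 - 3055*(-1319) + 544*(-1319)) = -858/(295936 - 1661920 + 4029545 - 717536) = -858/1946025 = -858*1/1946025 = -286/648675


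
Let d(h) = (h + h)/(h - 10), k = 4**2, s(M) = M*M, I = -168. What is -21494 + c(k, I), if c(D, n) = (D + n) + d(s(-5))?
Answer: -64928/3 ≈ -21643.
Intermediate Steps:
s(M) = M**2
k = 16
d(h) = 2*h/(-10 + h) (d(h) = (2*h)/(-10 + h) = 2*h/(-10 + h))
c(D, n) = 10/3 + D + n (c(D, n) = (D + n) + 2*(-5)**2/(-10 + (-5)**2) = (D + n) + 2*25/(-10 + 25) = (D + n) + 2*25/15 = (D + n) + 2*25*(1/15) = (D + n) + 10/3 = 10/3 + D + n)
-21494 + c(k, I) = -21494 + (10/3 + 16 - 168) = -21494 - 446/3 = -64928/3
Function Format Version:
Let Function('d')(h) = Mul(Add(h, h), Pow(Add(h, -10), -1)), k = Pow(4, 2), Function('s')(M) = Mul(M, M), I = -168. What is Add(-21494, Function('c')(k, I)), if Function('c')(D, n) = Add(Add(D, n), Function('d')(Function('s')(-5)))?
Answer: Rational(-64928, 3) ≈ -21643.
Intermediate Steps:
Function('s')(M) = Pow(M, 2)
k = 16
Function('d')(h) = Mul(2, h, Pow(Add(-10, h), -1)) (Function('d')(h) = Mul(Mul(2, h), Pow(Add(-10, h), -1)) = Mul(2, h, Pow(Add(-10, h), -1)))
Function('c')(D, n) = Add(Rational(10, 3), D, n) (Function('c')(D, n) = Add(Add(D, n), Mul(2, Pow(-5, 2), Pow(Add(-10, Pow(-5, 2)), -1))) = Add(Add(D, n), Mul(2, 25, Pow(Add(-10, 25), -1))) = Add(Add(D, n), Mul(2, 25, Pow(15, -1))) = Add(Add(D, n), Mul(2, 25, Rational(1, 15))) = Add(Add(D, n), Rational(10, 3)) = Add(Rational(10, 3), D, n))
Add(-21494, Function('c')(k, I)) = Add(-21494, Add(Rational(10, 3), 16, -168)) = Add(-21494, Rational(-446, 3)) = Rational(-64928, 3)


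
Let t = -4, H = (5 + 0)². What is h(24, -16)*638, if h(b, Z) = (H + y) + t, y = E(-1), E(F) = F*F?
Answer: 14036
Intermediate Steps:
H = 25 (H = 5² = 25)
E(F) = F²
y = 1 (y = (-1)² = 1)
h(b, Z) = 22 (h(b, Z) = (25 + 1) - 4 = 26 - 4 = 22)
h(24, -16)*638 = 22*638 = 14036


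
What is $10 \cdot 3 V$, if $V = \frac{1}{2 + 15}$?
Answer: $\frac{30}{17} \approx 1.7647$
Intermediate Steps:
$V = \frac{1}{17} \approx 0.058824$
$10 \cdot 3 V = 10 \cdot 3 \cdot \frac{1}{17} = 30 \cdot \frac{1}{17} = \frac{30}{17}$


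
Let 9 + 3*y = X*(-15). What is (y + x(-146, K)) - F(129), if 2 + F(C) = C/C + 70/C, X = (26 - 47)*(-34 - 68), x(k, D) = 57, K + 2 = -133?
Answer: -1374565/129 ≈ -10656.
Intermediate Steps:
K = -135 (K = -2 - 133 = -135)
X = 2142 (X = -21*(-102) = 2142)
F(C) = -1 + 70/C (F(C) = -2 + (C/C + 70/C) = -2 + (1 + 70/C) = -1 + 70/C)
y = -10713 (y = -3 + (2142*(-15))/3 = -3 + (1/3)*(-32130) = -3 - 10710 = -10713)
(y + x(-146, K)) - F(129) = (-10713 + 57) - (70 - 1*129)/129 = -10656 - (70 - 129)/129 = -10656 - (-59)/129 = -10656 - 1*(-59/129) = -10656 + 59/129 = -1374565/129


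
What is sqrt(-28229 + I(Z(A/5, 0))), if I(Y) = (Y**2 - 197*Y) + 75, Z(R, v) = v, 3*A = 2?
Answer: I*sqrt(28154) ≈ 167.79*I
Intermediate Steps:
A = 2/3 (A = (1/3)*2 = 2/3 ≈ 0.66667)
I(Y) = 75 + Y**2 - 197*Y
sqrt(-28229 + I(Z(A/5, 0))) = sqrt(-28229 + (75 + 0**2 - 197*0)) = sqrt(-28229 + (75 + 0 + 0)) = sqrt(-28229 + 75) = sqrt(-28154) = I*sqrt(28154)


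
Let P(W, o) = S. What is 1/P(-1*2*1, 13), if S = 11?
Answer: 1/11 ≈ 0.090909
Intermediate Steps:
P(W, o) = 11
1/P(-1*2*1, 13) = 1/11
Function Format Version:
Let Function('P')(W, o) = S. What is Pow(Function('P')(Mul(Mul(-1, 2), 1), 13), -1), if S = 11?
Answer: Rational(1, 11) ≈ 0.090909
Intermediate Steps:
Function('P')(W, o) = 11
Pow(Function('P')(Mul(Mul(-1, 2), 1), 13), -1) = Pow(11, -1) = Rational(1, 11)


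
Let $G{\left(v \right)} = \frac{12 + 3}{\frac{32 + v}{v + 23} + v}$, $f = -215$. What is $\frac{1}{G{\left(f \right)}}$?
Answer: $- \frac{13699}{960} \approx -14.27$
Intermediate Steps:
$G{\left(v \right)} = \frac{15}{v + \frac{32 + v}{23 + v}}$ ($G{\left(v \right)} = \frac{15}{\frac{32 + v}{23 + v} + v} = \frac{15}{v + \frac{32 + v}{23 + v}}$)
$\frac{1}{G{\left(f \right)}} = \frac{1}{15 \frac{1}{32 + \left(-215\right)^{2} + 24 \left(-215\right)} \left(23 - 215\right)} = \frac{1}{15 \frac{1}{32 + 46225 - 5160} \left(-192\right)} = \frac{1}{15 \cdot \frac{1}{41097} \left(-192\right)} = \frac{1}{- \frac{960}{13699}} = - \frac{13699}{960}$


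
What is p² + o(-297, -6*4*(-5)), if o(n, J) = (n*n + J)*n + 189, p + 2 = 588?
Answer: -25890128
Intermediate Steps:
p = 586 (p = -2 + 588 = 586)
o(n, J) = 189 + n*(J + n²) (o(n, J) = (n² + J)*n + 189 = (J + n²)*n + 189 = n*(J + n²) + 189 = 189 + n*(J + n²))
p² + o(-297, -6*4*(-5)) = 586² + (189 + (-297)³ + (-6*4*(-5))*(-297)) = 343396 + (189 - 26198073 - 24*(-5)*(-297)) = 343396 + (189 - 26198073 + 120*(-297)) = 343396 + (189 - 26198073 - 35640) = 343396 - 26233524 = -25890128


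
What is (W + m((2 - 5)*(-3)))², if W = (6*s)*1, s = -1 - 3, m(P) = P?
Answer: 225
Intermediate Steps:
s = -4
W = -24 (W = (6*(-4))*1 = -24*1 = -24)
(W + m((2 - 5)*(-3)))² = (-24 + (2 - 5)*(-3))² = (-24 - 3*(-3))² = (-24 + 9)² = (-15)² = 225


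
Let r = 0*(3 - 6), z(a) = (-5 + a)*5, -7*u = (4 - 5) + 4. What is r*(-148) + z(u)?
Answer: -190/7 ≈ -27.143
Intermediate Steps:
u = -3/7 (u = -((4 - 5) + 4)/7 = -(-1 + 4)/7 = -⅐*3 = -3/7 ≈ -0.42857)
z(a) = -25 + 5*a
r = 0 (r = 0*(-3) = 0)
r*(-148) + z(u) = 0*(-148) + (-25 + 5*(-3/7)) = 0 + (-25 - 15/7) = 0 - 190/7 = -190/7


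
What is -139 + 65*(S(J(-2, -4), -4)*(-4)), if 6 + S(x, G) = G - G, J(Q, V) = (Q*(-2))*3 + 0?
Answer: 1421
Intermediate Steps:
J(Q, V) = -6*Q (J(Q, V) = -2*Q*3 + 0 = -6*Q + 0 = -6*Q)
S(x, G) = -6 (S(x, G) = -6 + (G - G) = -6 + 0 = -6)
-139 + 65*(S(J(-2, -4), -4)*(-4)) = -139 + 65*(-6*(-4)) = -139 + 65*24 = -139 + 1560 = 1421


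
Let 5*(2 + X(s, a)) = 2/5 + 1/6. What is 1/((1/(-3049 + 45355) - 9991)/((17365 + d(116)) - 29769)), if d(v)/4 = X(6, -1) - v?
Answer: 13617821932/10566981125 ≈ 1.2887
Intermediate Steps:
X(s, a) = -283/150 (X(s, a) = -2 + (2/5 + 1/6)/5 = -2 + (2*(⅕) + 1*(⅙))/5 = -2 + (⅖ + ⅙)/5 = -2 + (⅕)*(17/30) = -2 + 17/150 = -283/150)
d(v) = -566/75 - 4*v (d(v) = 4*(-283/150 - v) = -566/75 - 4*v)
1/((1/(-3049 + 45355) - 9991)/((17365 + d(116)) - 29769)) = 1/((1/(-3049 + 45355) - 9991)/((17365 + (-566/75 - 4*116)) - 29769)) = 1/((1/42306 - 9991)/((17365 + (-566/75 - 464)) - 29769)) = 1/((1/42306 - 9991)/((17365 - 35366/75) - 29769)) = 1/(-422679245/(42306*(1267009/75 - 29769))) = 1/(-422679245/(42306*(-965666/75))) = 1/(-422679245/42306*(-75/965666)) = 1/(10566981125/13617821932) = 13617821932/10566981125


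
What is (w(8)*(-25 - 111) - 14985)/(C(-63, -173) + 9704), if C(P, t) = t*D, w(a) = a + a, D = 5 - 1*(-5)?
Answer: -17161/7974 ≈ -2.1521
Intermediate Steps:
D = 10 (D = 5 + 5 = 10)
w(a) = 2*a
C(P, t) = 10*t (C(P, t) = t*10 = 10*t)
(w(8)*(-25 - 111) - 14985)/(C(-63, -173) + 9704) = ((2*8)*(-25 - 111) - 14985)/(10*(-173) + 9704) = (16*(-136) - 14985)/(-1730 + 9704) = (-2176 - 14985)/7974 = -17161*1/7974 = -17161/7974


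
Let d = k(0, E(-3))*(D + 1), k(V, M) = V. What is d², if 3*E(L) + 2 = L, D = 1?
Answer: 0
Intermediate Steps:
E(L) = -⅔ + L/3
d = 0 (d = 0*(1 + 1) = 0*2 = 0)
d² = 0² = 0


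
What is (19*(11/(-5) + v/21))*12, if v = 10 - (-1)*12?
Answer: -9196/35 ≈ -262.74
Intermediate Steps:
v = 22 (v = 10 - 1*(-12) = 10 + 12 = 22)
(19*(11/(-5) + v/21))*12 = (19*(11/(-5) + 22/21))*12 = (19*(11*(-⅕) + 22*(1/21)))*12 = (19*(-11/5 + 22/21))*12 = (19*(-121/105))*12 = -2299/105*12 = -9196/35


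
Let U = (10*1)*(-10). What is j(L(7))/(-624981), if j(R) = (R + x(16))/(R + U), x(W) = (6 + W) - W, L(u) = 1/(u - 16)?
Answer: 1/10624677 ≈ 9.4121e-8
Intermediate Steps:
L(u) = 1/(-16 + u)
x(W) = 6
U = -100 (U = 10*(-10) = -100)
j(R) = (6 + R)/(-100 + R) (j(R) = (R + 6)/(R - 100) = (6 + R)/(-100 + R))
j(L(7))/(-624981) = ((6 + 1/(-16 + 7))/(-100 + 1/(-16 + 7)))/(-624981) = ((6 + 1/(-9))/(-100 + 1/(-9)))*(-1/624981) = ((6 - 1/9)/(-100 - 1/9))*(-1/624981) = ((53/9)/(-901/9))*(-1/624981) = -9/901*53/9*(-1/624981) = -1/17*(-1/624981) = 1/10624677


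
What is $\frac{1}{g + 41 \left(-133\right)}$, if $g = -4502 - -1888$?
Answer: $- \frac{1}{8067} \approx -0.00012396$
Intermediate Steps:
$g = -2614$ ($g = -4502 + 1888 = -2614$)
$\frac{1}{g + 41 \left(-133\right)} = \frac{1}{-2614 + 41 \left(-133\right)} = \frac{1}{-2614 - 5453} = \frac{1}{-8067} = - \frac{1}{8067}$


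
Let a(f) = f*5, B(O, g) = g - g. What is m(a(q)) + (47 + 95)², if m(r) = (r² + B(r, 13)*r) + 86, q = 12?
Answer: 23850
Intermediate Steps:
B(O, g) = 0
a(f) = 5*f
m(r) = 86 + r² (m(r) = (r² + 0*r) + 86 = (r² + 0) + 86 = r² + 86 = 86 + r²)
m(a(q)) + (47 + 95)² = (86 + (5*12)²) + (47 + 95)² = (86 + 60²) + 142² = (86 + 3600) + 20164 = 3686 + 20164 = 23850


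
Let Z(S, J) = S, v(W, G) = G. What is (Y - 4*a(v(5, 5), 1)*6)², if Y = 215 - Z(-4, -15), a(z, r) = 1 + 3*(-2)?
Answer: 114921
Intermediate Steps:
a(z, r) = -5 (a(z, r) = 1 - 6 = -5)
Y = 219 (Y = 215 - 1*(-4) = 215 + 4 = 219)
(Y - 4*a(v(5, 5), 1)*6)² = (219 - 4*(-5)*6)² = (219 + 20*6)² = (219 + 120)² = 339² = 114921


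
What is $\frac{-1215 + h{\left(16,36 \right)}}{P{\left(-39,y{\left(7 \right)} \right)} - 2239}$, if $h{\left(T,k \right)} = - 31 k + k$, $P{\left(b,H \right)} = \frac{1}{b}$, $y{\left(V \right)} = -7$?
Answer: $\frac{89505}{87322} \approx 1.025$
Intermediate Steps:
$h{\left(T,k \right)} = - 30 k$
$\frac{-1215 + h{\left(16,36 \right)}}{P{\left(-39,y{\left(7 \right)} \right)} - 2239} = \frac{-1215 - 1080}{\frac{1}{-39} - 2239} = \frac{-1215 - 1080}{- \frac{1}{39} - 2239} = - \frac{2295}{- \frac{87322}{39}} = \left(-2295\right) \left(- \frac{39}{87322}\right) = \frac{89505}{87322}$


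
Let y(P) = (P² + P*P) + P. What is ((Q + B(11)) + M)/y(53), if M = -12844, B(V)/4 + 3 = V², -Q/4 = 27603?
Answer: -122784/5671 ≈ -21.651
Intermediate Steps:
Q = -110412 (Q = -4*27603 = -110412)
B(V) = -12 + 4*V²
y(P) = P + 2*P² (y(P) = (P² + P²) + P = 2*P² + P = P + 2*P²)
((Q + B(11)) + M)/y(53) = ((-110412 + (-12 + 4*11²)) - 12844)/((53*(1 + 2*53))) = ((-110412 + (-12 + 4*121)) - 12844)/((53*(1 + 106))) = ((-110412 + (-12 + 484)) - 12844)/((53*107)) = ((-110412 + 472) - 12844)/5671 = (-109940 - 12844)*(1/5671) = -122784*1/5671 = -122784/5671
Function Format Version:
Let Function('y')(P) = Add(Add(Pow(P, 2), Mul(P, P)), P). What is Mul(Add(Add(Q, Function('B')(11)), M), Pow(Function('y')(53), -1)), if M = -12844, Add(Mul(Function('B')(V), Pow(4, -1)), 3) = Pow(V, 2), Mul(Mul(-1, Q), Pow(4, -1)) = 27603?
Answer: Rational(-122784, 5671) ≈ -21.651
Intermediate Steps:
Q = -110412 (Q = Mul(-4, 27603) = -110412)
Function('B')(V) = Add(-12, Mul(4, Pow(V, 2)))
Function('y')(P) = Add(P, Mul(2, Pow(P, 2))) (Function('y')(P) = Add(Add(Pow(P, 2), Pow(P, 2)), P) = Add(Mul(2, Pow(P, 2)), P) = Add(P, Mul(2, Pow(P, 2))))
Mul(Add(Add(Q, Function('B')(11)), M), Pow(Function('y')(53), -1)) = Mul(Add(Add(-110412, Add(-12, Mul(4, Pow(11, 2)))), -12844), Pow(Mul(53, Add(1, Mul(2, 53))), -1)) = Mul(Add(Add(-110412, Add(-12, Mul(4, 121))), -12844), Pow(Mul(53, Add(1, 106)), -1)) = Mul(Add(Add(-110412, Add(-12, 484)), -12844), Pow(Mul(53, 107), -1)) = Mul(Add(Add(-110412, 472), -12844), Pow(5671, -1)) = Mul(Add(-109940, -12844), Rational(1, 5671)) = Mul(-122784, Rational(1, 5671)) = Rational(-122784, 5671)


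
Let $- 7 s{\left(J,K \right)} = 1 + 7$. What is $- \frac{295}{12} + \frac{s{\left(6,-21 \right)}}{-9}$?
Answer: $- \frac{6163}{252} \approx -24.456$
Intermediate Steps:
$s{\left(J,K \right)} = - \frac{8}{7}$ ($s{\left(J,K \right)} = - \frac{1 + 7}{7} = \left(- \frac{1}{7}\right) 8 = - \frac{8}{7}$)
$- \frac{295}{12} + \frac{s{\left(6,-21 \right)}}{-9} = - \frac{295}{12} - \frac{8}{7 \left(-9\right)} = \left(-295\right) \frac{1}{12} - - \frac{8}{63} = - \frac{295}{12} + \frac{8}{63} = - \frac{6163}{252}$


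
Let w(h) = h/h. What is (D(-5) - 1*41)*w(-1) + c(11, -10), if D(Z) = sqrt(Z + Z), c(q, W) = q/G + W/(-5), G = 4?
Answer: -145/4 + I*sqrt(10) ≈ -36.25 + 3.1623*I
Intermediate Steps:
c(q, W) = -W/5 + q/4 (c(q, W) = q/4 + W/(-5) = q*(1/4) + W*(-1/5) = q/4 - W/5 = -W/5 + q/4)
D(Z) = sqrt(2)*sqrt(Z) (D(Z) = sqrt(2*Z) = sqrt(2)*sqrt(Z))
w(h) = 1
(D(-5) - 1*41)*w(-1) + c(11, -10) = (sqrt(2)*sqrt(-5) - 1*41)*1 + (-1/5*(-10) + (1/4)*11) = (sqrt(2)*(I*sqrt(5)) - 41)*1 + (2 + 11/4) = (I*sqrt(10) - 41)*1 + 19/4 = (-41 + I*sqrt(10))*1 + 19/4 = (-41 + I*sqrt(10)) + 19/4 = -145/4 + I*sqrt(10)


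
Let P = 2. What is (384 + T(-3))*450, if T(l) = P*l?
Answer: 170100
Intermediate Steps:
T(l) = 2*l
(384 + T(-3))*450 = (384 + 2*(-3))*450 = (384 - 6)*450 = 378*450 = 170100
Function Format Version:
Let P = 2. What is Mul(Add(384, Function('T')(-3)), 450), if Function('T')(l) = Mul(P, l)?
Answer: 170100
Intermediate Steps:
Function('T')(l) = Mul(2, l)
Mul(Add(384, Function('T')(-3)), 450) = Mul(Add(384, Mul(2, -3)), 450) = Mul(Add(384, -6), 450) = Mul(378, 450) = 170100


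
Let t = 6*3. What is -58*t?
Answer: -1044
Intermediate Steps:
t = 18
-58*t = -58*18 = -1044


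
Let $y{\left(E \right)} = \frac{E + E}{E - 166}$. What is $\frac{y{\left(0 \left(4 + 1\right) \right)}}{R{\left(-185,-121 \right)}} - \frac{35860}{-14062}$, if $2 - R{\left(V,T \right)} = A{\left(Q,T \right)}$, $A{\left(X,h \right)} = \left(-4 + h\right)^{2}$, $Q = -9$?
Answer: $\frac{17930}{7031} \approx 2.5501$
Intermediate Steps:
$R{\left(V,T \right)} = 2 - \left(-4 + T\right)^{2}$
$y{\left(E \right)} = \frac{2 E}{-166 + E}$
$\frac{y{\left(0 \left(4 + 1\right) \right)}}{R{\left(-185,-121 \right)}} - \frac{35860}{-14062} = \frac{2 \cdot 0 \left(4 + 1\right) \frac{1}{-166 + 0 \left(4 + 1\right)}}{2 - \left(-4 - 121\right)^{2}} - \frac{35860}{-14062} = \frac{2 \cdot 0 \cdot 5 \frac{1}{-166 + 0 \cdot 5}}{2 - \left(-125\right)^{2}} - - \frac{17930}{7031} = \frac{2 \cdot 0 \frac{1}{-166 + 0}}{2 - 15625} + \frac{17930}{7031} = \frac{2 \cdot 0 \frac{1}{-166}}{2 - 15625} + \frac{17930}{7031} = \frac{2 \cdot 0 \left(- \frac{1}{166}\right)}{-15623} + \frac{17930}{7031} = 0 \left(- \frac{1}{15623}\right) + \frac{17930}{7031} = 0 + \frac{17930}{7031} = \frac{17930}{7031}$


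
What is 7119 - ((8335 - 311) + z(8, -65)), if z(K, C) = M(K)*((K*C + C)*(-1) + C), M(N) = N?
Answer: -5065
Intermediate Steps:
z(K, C) = -C*K**2 (z(K, C) = K*((K*C + C)*(-1) + C) = K*((C*K + C)*(-1) + C) = K*((C + C*K)*(-1) + C) = K*((-C - C*K) + C) = K*(-C*K) = -C*K**2)
7119 - ((8335 - 311) + z(8, -65)) = 7119 - ((8335 - 311) - 1*(-65)*8**2) = 7119 - (8024 - 1*(-65)*64) = 7119 - (8024 + 4160) = 7119 - 1*12184 = 7119 - 12184 = -5065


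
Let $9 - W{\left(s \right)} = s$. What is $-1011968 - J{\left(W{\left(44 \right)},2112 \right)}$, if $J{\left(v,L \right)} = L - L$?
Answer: $-1011968$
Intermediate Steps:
$W{\left(s \right)} = 9 - s$
$J{\left(v,L \right)} = 0$
$-1011968 - J{\left(W{\left(44 \right)},2112 \right)} = -1011968 - 0 = -1011968 + 0 = -1011968$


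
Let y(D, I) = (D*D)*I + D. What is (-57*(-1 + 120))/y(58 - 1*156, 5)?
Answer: -323/2282 ≈ -0.14154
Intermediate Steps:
y(D, I) = D + I*D² (y(D, I) = D²*I + D = I*D² + D = D + I*D²)
(-57*(-1 + 120))/y(58 - 1*156, 5) = (-57*(-1 + 120))/(((58 - 1*156)*(1 + (58 - 1*156)*5))) = (-57*119)/(((58 - 156)*(1 + (58 - 156)*5))) = -6783*(-1/(98*(1 - 98*5))) = -6783*(-1/(98*(1 - 490))) = -6783/((-98*(-489))) = -6783/47922 = -6783*1/47922 = -323/2282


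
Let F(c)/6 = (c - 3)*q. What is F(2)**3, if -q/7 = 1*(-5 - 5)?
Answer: -74088000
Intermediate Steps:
q = 70 (q = -7*(-5 - 5) = -7*(-10) = 70)
F(c) = -1260 + 420*c (F(c) = 6*((c - 3)*70) = 6*((-3 + c)*70) = 6*(-210 + 70*c) = -1260 + 420*c)
F(2)**3 = (-1260 + 420*2)**3 = (-1260 + 840)**3 = (-420)**3 = -74088000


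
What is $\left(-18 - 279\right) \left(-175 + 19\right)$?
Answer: $46332$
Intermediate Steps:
$\left(-18 - 279\right) \left(-175 + 19\right) = \left(-297\right) \left(-156\right) = 46332$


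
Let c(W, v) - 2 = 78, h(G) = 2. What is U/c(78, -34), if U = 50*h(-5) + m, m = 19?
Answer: 119/80 ≈ 1.4875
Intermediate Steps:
c(W, v) = 80 (c(W, v) = 2 + 78 = 80)
U = 119 (U = 50*2 + 19 = 100 + 19 = 119)
U/c(78, -34) = 119/80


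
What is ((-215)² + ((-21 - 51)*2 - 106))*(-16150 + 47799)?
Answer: 1455062775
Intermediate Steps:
((-215)² + ((-21 - 51)*2 - 106))*(-16150 + 47799) = (46225 + (-72*2 - 106))*31649 = (46225 + (-144 - 106))*31649 = (46225 - 250)*31649 = 45975*31649 = 1455062775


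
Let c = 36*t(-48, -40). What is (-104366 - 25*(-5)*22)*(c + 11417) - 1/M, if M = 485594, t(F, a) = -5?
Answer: -554479875361249/485594 ≈ -1.1419e+9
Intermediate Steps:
c = -180 (c = 36*(-5) = -180)
(-104366 - 25*(-5)*22)*(c + 11417) - 1/M = (-104366 - 25*(-5)*22)*(-180 + 11417) - 1/485594 = (-104366 + 125*22)*11237 - 1*1/485594 = (-104366 + 2750)*11237 - 1/485594 = -101616*11237 - 1/485594 = -1141858992 - 1/485594 = -554479875361249/485594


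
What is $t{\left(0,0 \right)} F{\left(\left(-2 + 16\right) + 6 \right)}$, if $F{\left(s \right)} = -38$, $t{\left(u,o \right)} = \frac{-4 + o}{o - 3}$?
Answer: $- \frac{152}{3} \approx -50.667$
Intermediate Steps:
$t{\left(u,o \right)} = \frac{-4 + o}{-3 + o}$
$t{\left(0,0 \right)} F{\left(\left(-2 + 16\right) + 6 \right)} = \frac{-4 + 0}{-3 + 0} \left(-38\right) = \frac{1}{-3} \left(-4\right) \left(-38\right) = \left(- \frac{1}{3}\right) \left(-4\right) \left(-38\right) = \frac{4}{3} \left(-38\right) = - \frac{152}{3}$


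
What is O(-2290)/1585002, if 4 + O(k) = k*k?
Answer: 874016/264167 ≈ 3.3086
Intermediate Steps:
O(k) = -4 + k**2 (O(k) = -4 + k*k = -4 + k**2)
O(-2290)/1585002 = (-4 + (-2290)**2)/1585002 = (-4 + 5244100)*(1/1585002) = 5244096*(1/1585002) = 874016/264167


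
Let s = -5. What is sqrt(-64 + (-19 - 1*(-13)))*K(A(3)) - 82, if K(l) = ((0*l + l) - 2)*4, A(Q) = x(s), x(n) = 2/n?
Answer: -82 - 48*I*sqrt(70)/5 ≈ -82.0 - 80.319*I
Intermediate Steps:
A(Q) = -2/5 (A(Q) = 2/(-5) = 2*(-1/5) = -2/5)
K(l) = -8 + 4*l (K(l) = ((0 + l) - 2)*4 = (l - 2)*4 = (-2 + l)*4 = -8 + 4*l)
sqrt(-64 + (-19 - 1*(-13)))*K(A(3)) - 82 = sqrt(-64 + (-19 - 1*(-13)))*(-8 + 4*(-2/5)) - 82 = sqrt(-64 + (-19 + 13))*(-8 - 8/5) - 82 = sqrt(-64 - 6)*(-48/5) - 82 = sqrt(-70)*(-48/5) - 82 = (I*sqrt(70))*(-48/5) - 82 = -48*I*sqrt(70)/5 - 82 = -82 - 48*I*sqrt(70)/5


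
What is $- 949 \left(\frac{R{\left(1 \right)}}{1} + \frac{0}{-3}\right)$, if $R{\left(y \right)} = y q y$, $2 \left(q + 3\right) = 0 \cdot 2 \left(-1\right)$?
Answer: $2847$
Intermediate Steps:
$q = -3$ ($q = -3 + \frac{0 \cdot 2 \left(-1\right)}{2} = -3 + \frac{0 \left(-1\right)}{2} = -3 + \frac{1}{2} \cdot 0 = -3 + 0 = -3$)
$R{\left(y \right)} = - 3 y^{2}$ ($R{\left(y \right)} = y \left(-3\right) y = - 3 y y = - 3 y^{2}$)
$- 949 \left(\frac{R{\left(1 \right)}}{1} + \frac{0}{-3}\right) = - 949 \left(\frac{\left(-3\right) 1^{2}}{1} + \frac{0}{-3}\right) = - 949 \left(\left(-3\right) 1 \cdot 1 + 0 \left(- \frac{1}{3}\right)\right) = - 949 \left(\left(-3\right) 1 + 0\right) = - 949 \left(-3 + 0\right) = \left(-949\right) \left(-3\right) = 2847$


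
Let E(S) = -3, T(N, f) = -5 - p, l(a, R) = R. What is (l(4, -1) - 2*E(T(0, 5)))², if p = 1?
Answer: 25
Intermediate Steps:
T(N, f) = -6 (T(N, f) = -5 - 1*1 = -5 - 1 = -6)
(l(4, -1) - 2*E(T(0, 5)))² = (-1 - 2*(-3))² = (-1 + 6)² = 5² = 25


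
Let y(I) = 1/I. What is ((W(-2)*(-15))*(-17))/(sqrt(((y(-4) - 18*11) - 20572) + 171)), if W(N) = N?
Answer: 1020*I*sqrt(82397)/82397 ≈ 3.5534*I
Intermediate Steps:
((W(-2)*(-15))*(-17))/(sqrt(((y(-4) - 18*11) - 20572) + 171)) = (-2*(-15)*(-17))/(sqrt(((1/(-4) - 18*11) - 20572) + 171)) = (30*(-17))/(sqrt(((-1/4 - 198) - 20572) + 171)) = -510/sqrt((-793/4 - 20572) + 171) = -510/sqrt(-83081/4 + 171) = -510*(-2*I*sqrt(82397)/82397) = -(-1020)*I*sqrt(82397)/82397 = 1020*I*sqrt(82397)/82397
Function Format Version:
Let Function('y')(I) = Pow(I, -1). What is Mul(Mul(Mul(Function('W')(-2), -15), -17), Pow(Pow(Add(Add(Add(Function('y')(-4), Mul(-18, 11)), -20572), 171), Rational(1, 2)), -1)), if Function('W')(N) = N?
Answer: Mul(Rational(1020, 82397), I, Pow(82397, Rational(1, 2))) ≈ Mul(3.5534, I)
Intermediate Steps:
Mul(Mul(Mul(Function('W')(-2), -15), -17), Pow(Pow(Add(Add(Add(Function('y')(-4), Mul(-18, 11)), -20572), 171), Rational(1, 2)), -1)) = Mul(Mul(Mul(-2, -15), -17), Pow(Pow(Add(Add(Add(Pow(-4, -1), Mul(-18, 11)), -20572), 171), Rational(1, 2)), -1)) = Mul(Mul(30, -17), Pow(Pow(Add(Add(Add(Rational(-1, 4), -198), -20572), 171), Rational(1, 2)), -1)) = Mul(-510, Pow(Pow(Add(Add(Rational(-793, 4), -20572), 171), Rational(1, 2)), -1)) = Mul(-510, Pow(Pow(Add(Rational(-83081, 4), 171), Rational(1, 2)), -1)) = Mul(-510, Pow(Pow(Rational(-82397, 4), Rational(1, 2)), -1)) = Mul(-510, Pow(Mul(Rational(1, 2), I, Pow(82397, Rational(1, 2))), -1)) = Mul(-510, Mul(Rational(-2, 82397), I, Pow(82397, Rational(1, 2)))) = Mul(Rational(1020, 82397), I, Pow(82397, Rational(1, 2)))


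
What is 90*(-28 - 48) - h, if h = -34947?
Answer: 28107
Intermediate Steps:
90*(-28 - 48) - h = 90*(-28 - 48) - 1*(-34947) = 90*(-76) + 34947 = -6840 + 34947 = 28107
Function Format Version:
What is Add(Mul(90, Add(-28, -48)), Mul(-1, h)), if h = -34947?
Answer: 28107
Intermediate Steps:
Add(Mul(90, Add(-28, -48)), Mul(-1, h)) = Add(Mul(90, Add(-28, -48)), Mul(-1, -34947)) = Add(Mul(90, -76), 34947) = Add(-6840, 34947) = 28107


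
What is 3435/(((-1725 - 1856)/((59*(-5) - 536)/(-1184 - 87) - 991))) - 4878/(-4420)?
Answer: 9566560974489/10058706710 ≈ 951.07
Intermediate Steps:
3435/(((-1725 - 1856)/((59*(-5) - 536)/(-1184 - 87) - 991))) - 4878/(-4420) = 3435/((-3581/((-295 - 536)/(-1271) - 991))) - 4878*(-1/4420) = 3435/((-3581/(-831*(-1/1271) - 991))) + 2439/2210 = 3435/((-3581/(831/1271 - 991))) + 2439/2210 = 3435/((-3581/(-1258730/1271))) + 2439/2210 = 3435/((-3581*(-1271/1258730))) + 2439/2210 = 3435/(4551451/1258730) + 2439/2210 = 3435*(1258730/4551451) + 2439/2210 = 4323737550/4551451 + 2439/2210 = 9566560974489/10058706710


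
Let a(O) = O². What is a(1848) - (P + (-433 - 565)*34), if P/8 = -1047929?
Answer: 11832468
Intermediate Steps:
P = -8383432 (P = 8*(-1047929) = -8383432)
a(1848) - (P + (-433 - 565)*34) = 1848² - (-8383432 + (-433 - 565)*34) = 3415104 - (-8383432 - 998*34) = 3415104 - (-8383432 - 33932) = 3415104 - 1*(-8417364) = 3415104 + 8417364 = 11832468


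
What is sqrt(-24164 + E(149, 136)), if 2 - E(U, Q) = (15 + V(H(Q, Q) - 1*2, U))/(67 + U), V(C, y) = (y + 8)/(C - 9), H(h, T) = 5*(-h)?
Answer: I*sqrt(934491214830)/6219 ≈ 155.44*I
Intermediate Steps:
H(h, T) = -5*h
V(C, y) = (8 + y)/(-9 + C)
E(U, Q) = 2 - (15 + (8 + U)/(-11 - 5*Q))/(67 + U) (E(U, Q) = 2 - (15 + (8 + U)/(-9 + (-5*Q - 1*2)))/(67 + U) = 2 - (15 + (8 + U)/(-9 + (-5*Q - 2)))/(67 + U) = 2 - (15 + (8 + U)/(-9 + (-2 - 5*Q)))/(67 + U) = 2 - (15 + (8 + U)/(-11 - 5*Q))/(67 + U))
sqrt(-24164 + E(149, 136)) = sqrt(-24164 + (8 + 149 + (11 + 5*136)*(119 + 2*149))/((11 + 5*136)*(67 + 149))) = sqrt(-24164 + (8 + 149 + (11 + 680)*(119 + 298))/((11 + 680)*216)) = sqrt(-24164 + (1/216)*(8 + 149 + 691*417)/691) = sqrt(-24164 + (1/691)*(1/216)*(8 + 149 + 288147)) = sqrt(-24164 + (1/691)*(1/216)*288304) = sqrt(-24164 + 36038/18657) = sqrt(-450791710/18657) = I*sqrt(934491214830)/6219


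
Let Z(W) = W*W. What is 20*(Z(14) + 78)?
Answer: 5480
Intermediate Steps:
Z(W) = W²
20*(Z(14) + 78) = 20*(14² + 78) = 20*(196 + 78) = 20*274 = 5480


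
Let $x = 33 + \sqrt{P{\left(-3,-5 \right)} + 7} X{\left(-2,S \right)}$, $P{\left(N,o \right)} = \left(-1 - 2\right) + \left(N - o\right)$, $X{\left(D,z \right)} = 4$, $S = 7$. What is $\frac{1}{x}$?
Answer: $\frac{11}{331} - \frac{4 \sqrt{6}}{993} \approx 0.023366$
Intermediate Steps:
$P{\left(N,o \right)} = -3 + N - o$ ($P{\left(N,o \right)} = -3 + \left(N - o\right) = -3 + N - o$)
$x = 33 + 4 \sqrt{6}$ ($x = 33 + \sqrt{\left(-3 - 3 - -5\right) + 7} \cdot 4 = 33 + \sqrt{\left(-3 - 3 + 5\right) + 7} \cdot 4 = 33 + \sqrt{-1 + 7} \cdot 4 = 33 + \sqrt{6} \cdot 4 = 33 + 4 \sqrt{6} \approx 42.798$)
$\frac{1}{x} = \frac{1}{33 + 4 \sqrt{6}}$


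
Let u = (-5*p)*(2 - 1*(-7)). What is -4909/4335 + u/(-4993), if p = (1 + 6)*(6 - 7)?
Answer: -25876162/21644655 ≈ -1.1955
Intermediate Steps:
p = -7 (p = 7*(-1) = -7)
u = 315 (u = (-5*(-7))*(2 - 1*(-7)) = 35*(2 + 7) = 35*9 = 315)
-4909/4335 + u/(-4993) = -4909/4335 + 315/(-4993) = -4909*1/4335 + 315*(-1/4993) = -4909/4335 - 315/4993 = -25876162/21644655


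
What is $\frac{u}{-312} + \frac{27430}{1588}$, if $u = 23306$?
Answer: $- \frac{3556471}{61932} \approx -57.425$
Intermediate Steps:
$\frac{u}{-312} + \frac{27430}{1588} = \frac{23306}{-312} + \frac{27430}{1588} = 23306 \left(- \frac{1}{312}\right) + 27430 \cdot \frac{1}{1588} = - \frac{11653}{156} + \frac{13715}{794} = - \frac{3556471}{61932}$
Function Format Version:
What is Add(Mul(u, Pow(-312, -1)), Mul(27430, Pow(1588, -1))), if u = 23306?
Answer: Rational(-3556471, 61932) ≈ -57.425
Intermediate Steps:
Add(Mul(u, Pow(-312, -1)), Mul(27430, Pow(1588, -1))) = Add(Mul(23306, Pow(-312, -1)), Mul(27430, Pow(1588, -1))) = Add(Mul(23306, Rational(-1, 312)), Mul(27430, Rational(1, 1588))) = Add(Rational(-11653, 156), Rational(13715, 794)) = Rational(-3556471, 61932)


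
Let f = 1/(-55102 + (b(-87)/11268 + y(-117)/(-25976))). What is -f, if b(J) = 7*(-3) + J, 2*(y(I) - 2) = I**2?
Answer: 16260976/896016741317 ≈ 1.8148e-5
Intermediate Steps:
y(I) = 2 + I**2/2
b(J) = -21 + J
f = -16260976/896016741317 (f = 1/(-55102 + ((-21 - 87)/11268 + (2 + (1/2)*(-117)**2)/(-25976))) = 1/(-55102 + (-108*1/11268 + (2 + (1/2)*13689)*(-1/25976))) = 1/(-55102 + (-3/313 + (2 + 13689/2)*(-1/25976))) = 1/(-55102 + (-3/313 + (13693/2)*(-1/25976))) = 1/(-55102 + (-3/313 - 13693/51952)) = 1/(-55102 - 4441765/16260976) = 1/(-896016741317/16260976) = -16260976/896016741317 ≈ -1.8148e-5)
-f = -1*(-16260976/896016741317) = 16260976/896016741317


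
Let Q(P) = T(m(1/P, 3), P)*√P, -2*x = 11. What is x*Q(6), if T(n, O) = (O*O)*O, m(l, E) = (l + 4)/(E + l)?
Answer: -1188*√6 ≈ -2910.0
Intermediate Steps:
x = -11/2 (x = -½*11 = -11/2 ≈ -5.5000)
m(l, E) = (4 + l)/(E + l)
T(n, O) = O³ (T(n, O) = O²*O = O³)
Q(P) = P^(7/2) (Q(P) = P³*√P = P^(7/2))
x*Q(6) = -1188*√6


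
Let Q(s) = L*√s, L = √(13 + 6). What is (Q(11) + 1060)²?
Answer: (1060 + √209)² ≈ 1.1545e+6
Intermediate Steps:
L = √19 ≈ 4.3589
Q(s) = √19*√s
(Q(11) + 1060)² = (√19*√11 + 1060)² = (√209 + 1060)² = (1060 + √209)²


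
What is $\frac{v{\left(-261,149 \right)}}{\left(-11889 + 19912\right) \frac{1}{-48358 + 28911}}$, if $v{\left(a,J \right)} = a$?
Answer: $\frac{5075667}{8023} \approx 632.64$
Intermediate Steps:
$\frac{v{\left(-261,149 \right)}}{\left(-11889 + 19912\right) \frac{1}{-48358 + 28911}} = - \frac{261}{\left(-11889 + 19912\right) \frac{1}{-48358 + 28911}} = - \frac{261}{8023 \frac{1}{-19447}} = - \frac{261}{8023 \left(- \frac{1}{19447}\right)} = - \frac{261}{- \frac{8023}{19447}} = \left(-261\right) \left(- \frac{19447}{8023}\right) = \frac{5075667}{8023}$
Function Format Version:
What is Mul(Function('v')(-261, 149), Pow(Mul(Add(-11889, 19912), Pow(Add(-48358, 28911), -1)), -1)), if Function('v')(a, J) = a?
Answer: Rational(5075667, 8023) ≈ 632.64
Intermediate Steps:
Mul(Function('v')(-261, 149), Pow(Mul(Add(-11889, 19912), Pow(Add(-48358, 28911), -1)), -1)) = Mul(-261, Pow(Mul(Add(-11889, 19912), Pow(Add(-48358, 28911), -1)), -1)) = Mul(-261, Pow(Mul(8023, Pow(-19447, -1)), -1)) = Mul(-261, Pow(Mul(8023, Rational(-1, 19447)), -1)) = Mul(-261, Pow(Rational(-8023, 19447), -1)) = Mul(-261, Rational(-19447, 8023)) = Rational(5075667, 8023)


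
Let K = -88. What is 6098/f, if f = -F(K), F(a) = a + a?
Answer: 3049/88 ≈ 34.648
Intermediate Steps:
F(a) = 2*a
f = 176 (f = -2*(-88) = -1*(-176) = 176)
6098/f = 6098/176 = 6098*(1/176) = 3049/88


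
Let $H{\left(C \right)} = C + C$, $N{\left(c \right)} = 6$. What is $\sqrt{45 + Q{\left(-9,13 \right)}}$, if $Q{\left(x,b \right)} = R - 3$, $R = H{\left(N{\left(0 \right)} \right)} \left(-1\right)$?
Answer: $\sqrt{30} \approx 5.4772$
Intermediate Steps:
$H{\left(C \right)} = 2 C$
$R = -12$ ($R = 2 \cdot 6 \left(-1\right) = 12 \left(-1\right) = -12$)
$Q{\left(x,b \right)} = -15$ ($Q{\left(x,b \right)} = -12 - 3 = -15$)
$\sqrt{45 + Q{\left(-9,13 \right)}} = \sqrt{45 - 15} = \sqrt{30}$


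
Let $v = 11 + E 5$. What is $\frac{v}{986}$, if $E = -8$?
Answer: $- \frac{1}{34} \approx -0.029412$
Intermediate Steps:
$v = -29$ ($v = 11 - 40 = -29$)
$\frac{v}{986} = - \frac{29}{986} = \left(-29\right) \frac{1}{986} = - \frac{1}{34}$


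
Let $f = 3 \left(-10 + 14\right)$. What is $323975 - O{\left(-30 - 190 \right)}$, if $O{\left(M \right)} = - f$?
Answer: $323987$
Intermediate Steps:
$f = 12$ ($f = 3 \cdot 4 = 12$)
$O{\left(M \right)} = -12$ ($O{\left(M \right)} = \left(-1\right) 12 = -12$)
$323975 - O{\left(-30 - 190 \right)} = 323975 - -12 = 323975 + 12 = 323987$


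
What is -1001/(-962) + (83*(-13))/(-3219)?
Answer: 8857/6438 ≈ 1.3757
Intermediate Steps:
-1001/(-962) + (83*(-13))/(-3219) = -1001*(-1/962) - 1079*(-1/3219) = 77/74 + 1079/3219 = 8857/6438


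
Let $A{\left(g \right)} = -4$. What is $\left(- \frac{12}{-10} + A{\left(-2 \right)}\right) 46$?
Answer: $- \frac{644}{5} \approx -128.8$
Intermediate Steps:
$\left(- \frac{12}{-10} + A{\left(-2 \right)}\right) 46 = \left(- \frac{12}{-10} - 4\right) 46 = \left(\left(-12\right) \left(- \frac{1}{10}\right) - 4\right) 46 = \left(\frac{6}{5} - 4\right) 46 = \left(- \frac{14}{5}\right) 46 = - \frac{644}{5}$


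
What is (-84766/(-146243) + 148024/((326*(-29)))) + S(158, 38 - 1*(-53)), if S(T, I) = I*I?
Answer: 5714154915707/691290661 ≈ 8265.9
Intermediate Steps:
S(T, I) = I²
(-84766/(-146243) + 148024/((326*(-29)))) + S(158, 38 - 1*(-53)) = (-84766/(-146243) + 148024/((326*(-29)))) + (38 - 1*(-53))² = (-84766*(-1/146243) + 148024/(-9454)) + (38 + 53)² = (84766/146243 + 148024*(-1/9454)) + 91² = (84766/146243 - 74012/4727) + 8281 = -10423048034/691290661 + 8281 = 5714154915707/691290661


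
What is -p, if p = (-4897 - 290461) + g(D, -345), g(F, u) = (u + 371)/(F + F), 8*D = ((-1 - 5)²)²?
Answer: 47847983/162 ≈ 2.9536e+5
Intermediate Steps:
D = 162 (D = ((-1 - 5)²)²/8 = ((-6)²)²/8 = (⅛)*36² = (⅛)*1296 = 162)
g(F, u) = (371 + u)/(2*F) (g(F, u) = (371 + u)/((2*F)) = (371 + u)*(1/(2*F)) = (371 + u)/(2*F))
p = -47847983/162 (p = (-4897 - 290461) + (½)*(371 - 345)/162 = -295358 + (½)*(1/162)*26 = -295358 + 13/162 = -47847983/162 ≈ -2.9536e+5)
-p = -1*(-47847983/162) = 47847983/162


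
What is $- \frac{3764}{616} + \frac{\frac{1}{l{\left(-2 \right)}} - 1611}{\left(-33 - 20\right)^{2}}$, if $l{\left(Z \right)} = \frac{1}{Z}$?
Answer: $- \frac{2891671}{432586} \approx -6.6846$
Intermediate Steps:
$- \frac{3764}{616} + \frac{\frac{1}{l{\left(-2 \right)}} - 1611}{\left(-33 - 20\right)^{2}} = - \frac{3764}{616} + \frac{\frac{1}{\frac{1}{-2}} - 1611}{\left(-33 - 20\right)^{2}} = \left(-3764\right) \frac{1}{616} + \frac{\frac{1}{- \frac{1}{2}} - 1611}{\left(-53\right)^{2}} = - \frac{941}{154} + \frac{-2 - 1611}{2809} = - \frac{941}{154} - \frac{1613}{2809} = - \frac{2891671}{432586}$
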